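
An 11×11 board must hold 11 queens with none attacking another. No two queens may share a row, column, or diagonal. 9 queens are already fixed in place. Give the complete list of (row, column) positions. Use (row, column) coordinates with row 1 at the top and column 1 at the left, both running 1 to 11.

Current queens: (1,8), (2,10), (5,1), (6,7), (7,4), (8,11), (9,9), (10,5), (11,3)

Row 3: attacked by (1,8)→{6,8,10}; (2,10)→{9,10,11}; (5,1)→{1,3}; (6,7)→{4,7,10}; (7,4)→{4,8}; (8,11)→{6,11}; (9,9)→{3,9}; (10,5)→{5}; (11,3)→{3,11}. Safe: 2. Place at column 2.
Row 4: attacked by (1,8)→{5,8,11}; (2,10)→{8,10}; (3,2)→{1,2,3}; (5,1)→{1,2}; (6,7)→{5,7,9}; (7,4)→{1,4,7}; (8,11)→{7,11}; (9,9)→{4,9}; (10,5)→{5,11}; (11,3)→{3,10}. Safe: 6. Place at column 6.
Columns [8, 10, 2, 6, 1, 7, 4, 11, 9, 5, 3], r−c [-7, -8, 1, -2, 4, -1, 3, -3, 0, 5, 8], r+c [9, 12, 5, 10, 6, 13, 11, 19, 18, 15, 14] are all distinct, so no two queens attack.

(1,8) (2,10) (3,2) (4,6) (5,1) (6,7) (7,4) (8,11) (9,9) (10,5) (11,3)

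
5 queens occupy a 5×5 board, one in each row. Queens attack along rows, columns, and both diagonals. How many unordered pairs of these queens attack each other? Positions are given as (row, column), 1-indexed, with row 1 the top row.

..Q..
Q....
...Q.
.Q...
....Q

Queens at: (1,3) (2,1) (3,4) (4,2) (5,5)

All columns are distinct and no two queens satisfy |Δrow| = |Δcol|, so no pair attacks.

0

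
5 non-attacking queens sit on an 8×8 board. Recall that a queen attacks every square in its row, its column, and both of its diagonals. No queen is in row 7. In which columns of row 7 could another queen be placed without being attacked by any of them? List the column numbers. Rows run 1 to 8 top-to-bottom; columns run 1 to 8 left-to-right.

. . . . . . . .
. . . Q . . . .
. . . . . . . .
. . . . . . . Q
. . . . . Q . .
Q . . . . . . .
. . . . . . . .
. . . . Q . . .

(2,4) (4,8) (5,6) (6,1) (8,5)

(2,4) attacks row 7 at column 4.
(4,8) attacks row 7 at column 8 and diagonals 5.
(5,6) attacks row 7 at column 6 and diagonals 4, 8.
(6,1) attacks row 7 at column 1 and diagonals 2.
(8,5) attacks row 7 at column 5 and diagonals 4, 6.
Attacked columns: {1, 2, 4, 5, 6, 8}. Safe: {3, 7}.

columns 3, 7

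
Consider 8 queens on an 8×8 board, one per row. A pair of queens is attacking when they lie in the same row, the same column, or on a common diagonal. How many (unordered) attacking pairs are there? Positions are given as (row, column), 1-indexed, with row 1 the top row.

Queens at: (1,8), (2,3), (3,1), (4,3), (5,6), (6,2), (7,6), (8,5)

Same column: (2,3)–(4,3) (column 3); (5,6)–(7,6) (column 6).
Same diagonal: (2,3)–(5,6) (|2−5| = |3−6| = 3); (4,3)–(7,6) (|4−7| = |3−6| = 3); (7,6)–(8,5) (|7−8| = |6−5| = 1).
Total attacking pairs: 5.

5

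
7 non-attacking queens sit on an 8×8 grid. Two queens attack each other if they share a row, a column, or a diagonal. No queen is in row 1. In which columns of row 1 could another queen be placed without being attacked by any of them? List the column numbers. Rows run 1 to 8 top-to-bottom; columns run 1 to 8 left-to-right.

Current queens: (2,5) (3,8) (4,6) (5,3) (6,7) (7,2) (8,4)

columns 1

(2,5) attacks row 1 at column 5 and diagonals 4, 6.
(3,8) attacks row 1 at column 8 and diagonals 6.
(4,6) attacks row 1 at column 6 and diagonals 3.
(5,3) attacks row 1 at column 3 and diagonals 7.
(6,7) attacks row 1 at column 7 and diagonals 2.
(7,2) attacks row 1 at column 2 and diagonals 8.
(8,4) attacks row 1 at column 4.
Attacked columns: {2, 3, 4, 5, 6, 7, 8}. Safe: {1}.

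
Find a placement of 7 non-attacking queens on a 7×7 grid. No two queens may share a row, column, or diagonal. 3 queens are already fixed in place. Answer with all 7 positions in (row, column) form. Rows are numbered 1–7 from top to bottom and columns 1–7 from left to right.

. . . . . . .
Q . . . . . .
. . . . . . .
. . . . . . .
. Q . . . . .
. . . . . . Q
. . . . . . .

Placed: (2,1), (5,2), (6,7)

Row 1: attacked by (2,1)→{1,2}; (5,2)→{2,6}; (6,7)→{2,7}. Safe: 3, 4, 5. Place at column 5.
Row 3: attacked by (1,5)→{3,5,7}; (2,1)→{1,2}; (5,2)→{2,4}; (6,7)→{4,7}. Safe: 6. Place at column 6.
Row 4: attacked by (1,5)→{2,5}; (2,1)→{1,3}; (3,6)→{5,6,7}; (5,2)→{1,2,3}; (6,7)→{5,7}. Safe: 4. Place at column 4.
Row 7: attacked by (1,5)→{5}; (2,1)→{1,6}; (3,6)→{2,6}; (4,4)→{1,4,7}; (5,2)→{2,4}; (6,7)→{6,7}. Safe: 3. Place at column 3.
Columns [5, 1, 6, 4, 2, 7, 3], r−c [-4, 1, -3, 0, 3, -1, 4], r+c [6, 3, 9, 8, 7, 13, 10] are all distinct, so no two queens attack.

(1,5) (2,1) (3,6) (4,4) (5,2) (6,7) (7,3)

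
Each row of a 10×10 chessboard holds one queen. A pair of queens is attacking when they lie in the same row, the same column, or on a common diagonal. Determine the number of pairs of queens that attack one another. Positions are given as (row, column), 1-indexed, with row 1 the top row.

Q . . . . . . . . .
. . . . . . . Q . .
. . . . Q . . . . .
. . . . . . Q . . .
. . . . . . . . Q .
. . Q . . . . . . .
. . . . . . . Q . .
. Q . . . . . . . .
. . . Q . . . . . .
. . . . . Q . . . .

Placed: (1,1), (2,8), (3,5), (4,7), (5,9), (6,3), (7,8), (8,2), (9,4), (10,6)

Same column: (2,8)–(7,8) (column 8).
Same diagonal: (2,8)–(8,2) (|2−8| = |8−2| = 6).
Total attacking pairs: 2.

2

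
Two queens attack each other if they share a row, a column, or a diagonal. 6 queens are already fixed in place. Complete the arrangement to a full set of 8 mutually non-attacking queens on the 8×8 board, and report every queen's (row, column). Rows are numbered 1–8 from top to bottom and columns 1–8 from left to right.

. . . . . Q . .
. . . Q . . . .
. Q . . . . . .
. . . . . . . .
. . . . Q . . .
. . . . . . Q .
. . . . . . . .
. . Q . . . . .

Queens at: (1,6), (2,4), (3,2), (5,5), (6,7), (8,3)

(1,6) (2,4) (3,2) (4,8) (5,5) (6,7) (7,1) (8,3)

Row 4: attacked by (1,6)→{3,6}; (2,4)→{2,4,6}; (3,2)→{1,2,3}; (5,5)→{4,5,6}; (6,7)→{5,7}; (8,3)→{3,7}. Safe: 8. Place at column 8.
Row 7: attacked by (1,6)→{6}; (2,4)→{4}; (3,2)→{2,6}; (4,8)→{5,8}; (5,5)→{3,5,7}; (6,7)→{6,7,8}; (8,3)→{2,3,4}. Safe: 1. Place at column 1.
Columns [6, 4, 2, 8, 5, 7, 1, 3], r−c [-5, -2, 1, -4, 0, -1, 6, 5], r+c [7, 6, 5, 12, 10, 13, 8, 11] are all distinct, so no two queens attack.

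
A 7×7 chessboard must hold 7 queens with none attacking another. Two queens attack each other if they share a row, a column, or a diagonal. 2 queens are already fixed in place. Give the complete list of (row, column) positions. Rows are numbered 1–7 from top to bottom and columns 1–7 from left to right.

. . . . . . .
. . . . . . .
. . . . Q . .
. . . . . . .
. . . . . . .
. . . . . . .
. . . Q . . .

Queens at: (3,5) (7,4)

Row 1: attacked by (3,5)→{3,5,7}; (7,4)→{4}. Safe: 1, 2, 6. Place at column 2.
Row 2: attacked by (1,2)→{1,2,3}; (3,5)→{4,5,6}; (7,4)→{4}. Safe: 7. Place at column 7.
Row 4: attacked by (1,2)→{2,5}; (2,7)→{5,7}; (3,5)→{4,5,6}; (7,4)→{1,4,7}. Safe: 3. Place at column 3.
Row 5: attacked by (1,2)→{2,6}; (2,7)→{4,7}; (3,5)→{3,5,7}; (4,3)→{2,3,4}; (7,4)→{2,4,6}. Safe: 1. Place at column 1.
Row 6: attacked by (1,2)→{2,7}; (2,7)→{3,7}; (3,5)→{2,5}; (4,3)→{1,3,5}; (5,1)→{1,2}; (7,4)→{3,4,5}. Safe: 6. Place at column 6.
Columns [2, 7, 5, 3, 1, 6, 4], r−c [-1, -5, -2, 1, 4, 0, 3], r+c [3, 9, 8, 7, 6, 12, 11] are all distinct, so no two queens attack.

(1,2) (2,7) (3,5) (4,3) (5,1) (6,6) (7,4)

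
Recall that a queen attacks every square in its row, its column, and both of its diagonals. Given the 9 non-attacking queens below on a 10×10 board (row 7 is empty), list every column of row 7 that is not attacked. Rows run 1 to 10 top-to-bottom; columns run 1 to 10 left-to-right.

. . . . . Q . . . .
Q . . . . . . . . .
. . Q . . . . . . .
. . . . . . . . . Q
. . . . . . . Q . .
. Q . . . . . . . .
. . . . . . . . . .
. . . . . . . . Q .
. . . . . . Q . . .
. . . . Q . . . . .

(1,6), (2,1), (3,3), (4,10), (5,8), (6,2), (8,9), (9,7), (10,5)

columns 4

(1,6) attacks row 7 at column 6.
(2,1) attacks row 7 at column 1 and diagonals 6.
(3,3) attacks row 7 at column 3 and diagonals 7.
(4,10) attacks row 7 at column 10 and diagonals 7.
(5,8) attacks row 7 at column 8 and diagonals 6, 10.
(6,2) attacks row 7 at column 2 and diagonals 1, 3.
(8,9) attacks row 7 at column 9 and diagonals 8, 10.
(9,7) attacks row 7 at column 7 and diagonals 5, 9.
(10,5) attacks row 7 at column 5 and diagonals 2, 8.
Attacked columns: {1, 2, 3, 5, 6, 7, 8, 9, 10}. Safe: {4}.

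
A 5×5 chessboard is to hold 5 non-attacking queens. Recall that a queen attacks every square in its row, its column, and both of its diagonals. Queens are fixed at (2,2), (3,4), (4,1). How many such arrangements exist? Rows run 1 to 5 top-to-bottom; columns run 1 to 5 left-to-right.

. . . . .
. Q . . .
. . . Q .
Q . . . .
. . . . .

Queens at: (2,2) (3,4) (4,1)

1

Branch on row 1: col 5 → 1.
Sum: 1 = 1.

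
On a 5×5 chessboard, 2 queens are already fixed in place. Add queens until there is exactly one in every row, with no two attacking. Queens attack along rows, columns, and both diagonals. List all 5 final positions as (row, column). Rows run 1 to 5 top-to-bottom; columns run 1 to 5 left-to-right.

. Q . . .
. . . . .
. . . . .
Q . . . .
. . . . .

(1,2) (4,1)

Row 2: attacked by (1,2)→{1,2,3}; (4,1)→{1,3}. Safe: 4, 5. Place at column 5.
Row 3: attacked by (1,2)→{2,4}; (2,5)→{4,5}; (4,1)→{1,2}. Safe: 3. Place at column 3.
Row 5: attacked by (1,2)→{2}; (2,5)→{2,5}; (3,3)→{1,3,5}; (4,1)→{1,2}. Safe: 4. Place at column 4.
Columns [2, 5, 3, 1, 4], r−c [-1, -3, 0, 3, 1], r+c [3, 7, 6, 5, 9] are all distinct, so no two queens attack.

(1,2) (2,5) (3,3) (4,1) (5,4)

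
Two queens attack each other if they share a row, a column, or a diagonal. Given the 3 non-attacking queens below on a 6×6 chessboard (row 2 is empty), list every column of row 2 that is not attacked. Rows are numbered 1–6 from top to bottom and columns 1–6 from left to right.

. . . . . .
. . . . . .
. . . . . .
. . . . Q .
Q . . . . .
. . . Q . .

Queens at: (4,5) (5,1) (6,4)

(4,5) attacks row 2 at column 5 and diagonals 3.
(5,1) attacks row 2 at column 1 and diagonals 4.
(6,4) attacks row 2 at column 4.
Attacked columns: {1, 3, 4, 5}. Safe: {2, 6}.

columns 2, 6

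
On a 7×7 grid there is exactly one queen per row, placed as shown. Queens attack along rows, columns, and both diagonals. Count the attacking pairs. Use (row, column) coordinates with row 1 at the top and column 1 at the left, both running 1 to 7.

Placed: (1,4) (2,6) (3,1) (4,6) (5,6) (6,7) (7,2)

Same column: (2,6)–(4,6) (column 6); (2,6)–(5,6) (column 6); (4,6)–(5,6) (column 6).
Same diagonal: (5,6)–(6,7) (|5−6| = |6−7| = 1).
Total attacking pairs: 4.

4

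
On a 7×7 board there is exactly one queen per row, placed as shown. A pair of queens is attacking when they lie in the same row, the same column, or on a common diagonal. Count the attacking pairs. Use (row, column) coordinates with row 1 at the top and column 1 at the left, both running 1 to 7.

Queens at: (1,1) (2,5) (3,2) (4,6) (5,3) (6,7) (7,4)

All columns are distinct and no two queens satisfy |Δrow| = |Δcol|, so no pair attacks.

0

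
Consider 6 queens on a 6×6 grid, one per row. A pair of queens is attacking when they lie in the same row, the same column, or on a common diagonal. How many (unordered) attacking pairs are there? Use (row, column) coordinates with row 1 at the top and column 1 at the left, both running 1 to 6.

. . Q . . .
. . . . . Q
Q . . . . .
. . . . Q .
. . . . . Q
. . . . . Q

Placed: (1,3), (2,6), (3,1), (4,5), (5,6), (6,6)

Same column: (2,6)–(5,6) (column 6); (2,6)–(6,6) (column 6); (5,6)–(6,6) (column 6).
Same diagonal: (1,3)–(3,1) (|1−3| = |3−1| = 2); (4,5)–(5,6) (|4−5| = |5−6| = 1).
Total attacking pairs: 5.

5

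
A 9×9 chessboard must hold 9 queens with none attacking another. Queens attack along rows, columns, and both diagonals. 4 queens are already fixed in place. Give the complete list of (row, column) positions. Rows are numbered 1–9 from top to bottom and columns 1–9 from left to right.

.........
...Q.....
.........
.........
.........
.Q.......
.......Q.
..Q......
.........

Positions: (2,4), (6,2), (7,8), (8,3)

Row 1: attacked by (2,4)→{3,4,5}; (6,2)→{2,7}; (7,8)→{2,8}; (8,3)→{3}. Safe: 1, 6, 9. Place at column 6.
Row 3: attacked by (1,6)→{4,6,8}; (2,4)→{3,4,5}; (6,2)→{2,5}; (7,8)→{4,8}; (8,3)→{3,8}. Safe: 1, 7, 9. Place at column 9.
Row 4: attacked by (1,6)→{3,6,9}; (2,4)→{2,4,6}; (3,9)→{8,9}; (6,2)→{2,4}; (7,8)→{5,8}; (8,3)→{3,7}. Safe: 1. Place at column 1.
Row 5: attacked by (1,6)→{2,6}; (2,4)→{1,4,7}; (3,9)→{7,9}; (4,1)→{1,2}; (6,2)→{1,2,3}; (7,8)→{6,8}; (8,3)→{3,6}. Safe: 5. Place at column 5.
Row 9: attacked by (1,6)→{6}; (2,4)→{4}; (3,9)→{3,9}; (4,1)→{1,6}; (5,5)→{1,5,9}; (6,2)→{2,5}; (7,8)→{6,8}; (8,3)→{2,3,4}. Safe: 7. Place at column 7.
Columns [6, 4, 9, 1, 5, 2, 8, 3, 7], r−c [-5, -2, -6, 3, 0, 4, -1, 5, 2], r+c [7, 6, 12, 5, 10, 8, 15, 11, 16] are all distinct, so no two queens attack.

(1,6) (2,4) (3,9) (4,1) (5,5) (6,2) (7,8) (8,3) (9,7)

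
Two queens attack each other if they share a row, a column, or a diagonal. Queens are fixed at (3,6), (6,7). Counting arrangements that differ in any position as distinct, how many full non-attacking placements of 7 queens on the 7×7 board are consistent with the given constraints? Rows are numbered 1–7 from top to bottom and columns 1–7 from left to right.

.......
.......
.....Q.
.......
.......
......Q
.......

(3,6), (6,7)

3

Branch on row 1: col 1 → 0; col 3 → 2; col 5 → 1.
Sum: 0 + 2 + 1 = 3.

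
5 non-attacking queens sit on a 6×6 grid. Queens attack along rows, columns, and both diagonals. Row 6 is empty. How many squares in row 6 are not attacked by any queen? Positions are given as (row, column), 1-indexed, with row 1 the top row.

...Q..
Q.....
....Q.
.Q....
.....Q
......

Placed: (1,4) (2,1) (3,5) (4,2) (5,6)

1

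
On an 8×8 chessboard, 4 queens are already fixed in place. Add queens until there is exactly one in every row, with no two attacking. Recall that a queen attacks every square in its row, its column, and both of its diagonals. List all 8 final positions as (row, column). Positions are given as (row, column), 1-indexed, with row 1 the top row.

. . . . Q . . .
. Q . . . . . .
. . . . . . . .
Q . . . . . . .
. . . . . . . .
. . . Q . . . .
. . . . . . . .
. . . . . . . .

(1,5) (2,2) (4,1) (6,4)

Row 3: attacked by (1,5)→{3,5,7}; (2,2)→{1,2,3}; (4,1)→{1,2}; (6,4)→{1,4,7}. Safe: 6, 8. Place at column 6.
Row 5: attacked by (1,5)→{1,5}; (2,2)→{2,5}; (3,6)→{4,6,8}; (4,1)→{1,2}; (6,4)→{3,4,5}. Safe: 7. Place at column 7.
Row 7: attacked by (1,5)→{5}; (2,2)→{2,7}; (3,6)→{2,6}; (4,1)→{1,4}; (5,7)→{5,7}; (6,4)→{3,4,5}. Safe: 8. Place at column 8.
Row 8: attacked by (1,5)→{5}; (2,2)→{2,8}; (3,6)→{1,6}; (4,1)→{1,5}; (5,7)→{4,7}; (6,4)→{2,4,6}; (7,8)→{7,8}. Safe: 3. Place at column 3.
Columns [5, 2, 6, 1, 7, 4, 8, 3], r−c [-4, 0, -3, 3, -2, 2, -1, 5], r+c [6, 4, 9, 5, 12, 10, 15, 11] are all distinct, so no two queens attack.

(1,5) (2,2) (3,6) (4,1) (5,7) (6,4) (7,8) (8,3)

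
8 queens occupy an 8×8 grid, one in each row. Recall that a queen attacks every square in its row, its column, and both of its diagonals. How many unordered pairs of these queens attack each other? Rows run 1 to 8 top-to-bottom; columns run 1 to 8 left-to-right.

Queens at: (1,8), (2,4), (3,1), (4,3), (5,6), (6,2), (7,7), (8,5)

0

All columns are distinct and no two queens satisfy |Δrow| = |Δcol|, so no pair attacks.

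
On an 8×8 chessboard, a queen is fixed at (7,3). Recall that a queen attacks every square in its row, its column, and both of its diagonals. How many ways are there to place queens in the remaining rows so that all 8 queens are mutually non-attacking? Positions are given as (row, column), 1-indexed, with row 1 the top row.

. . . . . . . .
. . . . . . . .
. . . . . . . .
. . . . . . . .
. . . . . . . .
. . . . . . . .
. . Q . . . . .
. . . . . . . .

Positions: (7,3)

Branch on row 1: col 1 → 0; col 2 → 1; col 4 → 6; col 5 → 3; col 6 → 0; col 7 → 3; col 8 → 1.
Sum: 0 + 1 + 6 + 3 + 0 + 3 + 1 = 14.

14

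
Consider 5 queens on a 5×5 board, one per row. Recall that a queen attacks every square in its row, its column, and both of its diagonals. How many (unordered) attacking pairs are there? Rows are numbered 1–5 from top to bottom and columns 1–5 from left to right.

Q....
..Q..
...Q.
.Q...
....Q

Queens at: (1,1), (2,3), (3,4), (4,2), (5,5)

Same diagonal: (1,1)–(5,5) (|1−5| = |1−5| = 4); (2,3)–(3,4) (|2−3| = |3−4| = 1).
Total attacking pairs: 2.

2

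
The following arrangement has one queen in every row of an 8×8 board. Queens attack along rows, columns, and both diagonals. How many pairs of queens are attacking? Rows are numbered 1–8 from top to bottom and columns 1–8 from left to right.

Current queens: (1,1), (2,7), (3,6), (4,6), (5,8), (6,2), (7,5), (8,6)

6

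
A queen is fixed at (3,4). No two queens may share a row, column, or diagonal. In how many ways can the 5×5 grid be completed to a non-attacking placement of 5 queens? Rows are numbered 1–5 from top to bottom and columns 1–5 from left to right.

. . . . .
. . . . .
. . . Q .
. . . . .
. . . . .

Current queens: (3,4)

Branch on row 1: col 1 → 0; col 3 → 1; col 5 → 1.
Sum: 0 + 1 + 1 = 2.

2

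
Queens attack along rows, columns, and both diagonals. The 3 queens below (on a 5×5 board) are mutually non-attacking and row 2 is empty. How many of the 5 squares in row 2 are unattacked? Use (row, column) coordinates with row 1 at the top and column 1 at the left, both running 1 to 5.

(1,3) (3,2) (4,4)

1

(1,3) attacks row 2 at column 3 and diagonals 2, 4.
(3,2) attacks row 2 at column 2 and diagonals 1, 3.
(4,4) attacks row 2 at column 4 and diagonals 2.
Attacked columns: {1, 2, 3, 4}. Safe: {5}.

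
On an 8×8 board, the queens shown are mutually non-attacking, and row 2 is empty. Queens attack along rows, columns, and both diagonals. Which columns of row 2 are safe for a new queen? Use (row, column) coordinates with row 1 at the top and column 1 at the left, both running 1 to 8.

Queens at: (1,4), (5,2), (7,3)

(1,4) attacks row 2 at column 4 and diagonals 3, 5.
(5,2) attacks row 2 at column 2 and diagonals 5.
(7,3) attacks row 2 at column 3 and diagonals 8.
Attacked columns: {2, 3, 4, 5, 8}. Safe: {1, 6, 7}.

columns 1, 6, 7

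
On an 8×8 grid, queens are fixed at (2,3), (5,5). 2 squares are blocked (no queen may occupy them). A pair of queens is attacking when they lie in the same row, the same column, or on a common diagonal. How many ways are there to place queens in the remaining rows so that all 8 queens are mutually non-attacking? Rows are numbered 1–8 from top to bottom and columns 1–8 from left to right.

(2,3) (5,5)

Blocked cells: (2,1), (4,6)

3

Branch on row 1: col 6 → 2; col 7 → 1; col 8 → 0.
Sum: 2 + 1 + 0 = 3.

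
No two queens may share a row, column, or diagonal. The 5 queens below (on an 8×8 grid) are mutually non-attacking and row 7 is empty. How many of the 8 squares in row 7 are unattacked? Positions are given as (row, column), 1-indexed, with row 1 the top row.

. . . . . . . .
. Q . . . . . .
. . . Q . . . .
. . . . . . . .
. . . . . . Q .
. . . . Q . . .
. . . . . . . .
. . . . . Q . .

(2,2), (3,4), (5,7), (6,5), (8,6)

2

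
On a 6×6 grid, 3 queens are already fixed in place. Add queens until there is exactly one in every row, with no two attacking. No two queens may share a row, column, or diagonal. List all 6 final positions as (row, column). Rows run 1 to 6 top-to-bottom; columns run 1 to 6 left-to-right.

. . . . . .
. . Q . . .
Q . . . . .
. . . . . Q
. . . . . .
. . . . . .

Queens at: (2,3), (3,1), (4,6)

(1,5) (2,3) (3,1) (4,6) (5,4) (6,2)

Row 1: attacked by (2,3)→{2,3,4}; (3,1)→{1,3}; (4,6)→{3,6}. Safe: 5. Place at column 5.
Row 5: attacked by (1,5)→{1,5}; (2,3)→{3,6}; (3,1)→{1,3}; (4,6)→{5,6}. Safe: 2, 4. Place at column 4.
Row 6: attacked by (1,5)→{5}; (2,3)→{3}; (3,1)→{1,4}; (4,6)→{4,6}; (5,4)→{3,4,5}. Safe: 2. Place at column 2.
Columns [5, 3, 1, 6, 4, 2], r−c [-4, -1, 2, -2, 1, 4], r+c [6, 5, 4, 10, 9, 8] are all distinct, so no two queens attack.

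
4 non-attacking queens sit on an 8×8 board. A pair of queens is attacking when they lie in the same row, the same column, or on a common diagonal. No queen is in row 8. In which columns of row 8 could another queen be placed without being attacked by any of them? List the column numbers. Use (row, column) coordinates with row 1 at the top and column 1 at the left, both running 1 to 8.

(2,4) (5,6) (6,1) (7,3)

columns 5, 7, 8

(2,4) attacks row 8 at column 4.
(5,6) attacks row 8 at column 6 and diagonals 3.
(6,1) attacks row 8 at column 1 and diagonals 3.
(7,3) attacks row 8 at column 3 and diagonals 2, 4.
Attacked columns: {1, 2, 3, 4, 6}. Safe: {5, 7, 8}.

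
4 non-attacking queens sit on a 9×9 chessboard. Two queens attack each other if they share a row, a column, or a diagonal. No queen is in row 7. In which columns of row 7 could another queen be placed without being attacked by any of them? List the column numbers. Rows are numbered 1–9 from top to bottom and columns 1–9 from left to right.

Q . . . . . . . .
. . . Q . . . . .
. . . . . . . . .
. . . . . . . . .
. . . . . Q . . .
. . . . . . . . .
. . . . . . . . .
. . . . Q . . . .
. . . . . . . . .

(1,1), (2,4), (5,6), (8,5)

columns 2, 3

(1,1) attacks row 7 at column 1 and diagonals 7.
(2,4) attacks row 7 at column 4 and diagonals 9.
(5,6) attacks row 7 at column 6 and diagonals 4, 8.
(8,5) attacks row 7 at column 5 and diagonals 4, 6.
Attacked columns: {1, 4, 5, 6, 7, 8, 9}. Safe: {2, 3}.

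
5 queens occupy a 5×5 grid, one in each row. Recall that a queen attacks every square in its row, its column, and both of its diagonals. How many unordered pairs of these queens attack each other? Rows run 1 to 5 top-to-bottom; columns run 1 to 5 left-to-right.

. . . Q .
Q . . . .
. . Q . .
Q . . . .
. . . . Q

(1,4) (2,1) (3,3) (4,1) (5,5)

3

Same column: (2,1)–(4,1) (column 1).
Same diagonal: (1,4)–(4,1) (|1−4| = |4−1| = 3); (3,3)–(5,5) (|3−5| = |3−5| = 2).
Total attacking pairs: 3.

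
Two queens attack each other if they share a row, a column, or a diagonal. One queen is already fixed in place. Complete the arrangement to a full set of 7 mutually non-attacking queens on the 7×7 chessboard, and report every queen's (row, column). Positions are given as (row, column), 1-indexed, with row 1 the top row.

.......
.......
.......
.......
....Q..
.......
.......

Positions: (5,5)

Row 1: attacked by (5,5)→{1,5}. Safe: 2, 3, 4, 6, 7. Place at column 2.
Row 2: attacked by (1,2)→{1,2,3}; (5,5)→{2,5}. Safe: 4, 6, 7. Place at column 4.
Row 3: attacked by (1,2)→{2,4}; (2,4)→{3,4,5}; (5,5)→{3,5,7}. Safe: 1, 6. Place at column 1.
Row 4: attacked by (1,2)→{2,5}; (2,4)→{2,4,6}; (3,1)→{1,2}; (5,5)→{4,5,6}. Safe: 3, 7. Place at column 7.
Row 6: attacked by (1,2)→{2,7}; (2,4)→{4}; (3,1)→{1,4}; (4,7)→{5,7}; (5,5)→{4,5,6}. Safe: 3. Place at column 3.
Row 7: attacked by (1,2)→{2}; (2,4)→{4}; (3,1)→{1,5}; (4,7)→{4,7}; (5,5)→{3,5,7}; (6,3)→{2,3,4}. Safe: 6. Place at column 6.
Columns [2, 4, 1, 7, 5, 3, 6], r−c [-1, -2, 2, -3, 0, 3, 1], r+c [3, 6, 4, 11, 10, 9, 13] are all distinct, so no two queens attack.

(1,2) (2,4) (3,1) (4,7) (5,5) (6,3) (7,6)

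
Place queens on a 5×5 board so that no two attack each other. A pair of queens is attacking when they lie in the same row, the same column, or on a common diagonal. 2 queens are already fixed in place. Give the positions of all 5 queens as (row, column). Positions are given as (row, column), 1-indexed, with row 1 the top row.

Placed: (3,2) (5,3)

(1,1) (2,4) (3,2) (4,5) (5,3)

Row 1: attacked by (3,2)→{2,4}; (5,3)→{3}. Safe: 1, 5. Place at column 1.
Row 2: attacked by (1,1)→{1,2}; (3,2)→{1,2,3}; (5,3)→{3}. Safe: 4, 5. Place at column 4.
Row 4: attacked by (1,1)→{1,4}; (2,4)→{2,4}; (3,2)→{1,2,3}; (5,3)→{2,3,4}. Safe: 5. Place at column 5.
Columns [1, 4, 2, 5, 3], r−c [0, -2, 1, -1, 2], r+c [2, 6, 5, 9, 8] are all distinct, so no two queens attack.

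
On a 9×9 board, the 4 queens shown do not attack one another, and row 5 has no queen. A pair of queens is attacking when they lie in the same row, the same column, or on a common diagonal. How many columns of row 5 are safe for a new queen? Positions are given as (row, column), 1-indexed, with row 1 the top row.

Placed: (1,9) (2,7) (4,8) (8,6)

(1,9) attacks row 5 at column 9 and diagonals 5.
(2,7) attacks row 5 at column 7 and diagonals 4.
(4,8) attacks row 5 at column 8 and diagonals 7, 9.
(8,6) attacks row 5 at column 6 and diagonals 3, 9.
Attacked columns: {3, 4, 5, 6, 7, 8, 9}. Safe: {1, 2}.

2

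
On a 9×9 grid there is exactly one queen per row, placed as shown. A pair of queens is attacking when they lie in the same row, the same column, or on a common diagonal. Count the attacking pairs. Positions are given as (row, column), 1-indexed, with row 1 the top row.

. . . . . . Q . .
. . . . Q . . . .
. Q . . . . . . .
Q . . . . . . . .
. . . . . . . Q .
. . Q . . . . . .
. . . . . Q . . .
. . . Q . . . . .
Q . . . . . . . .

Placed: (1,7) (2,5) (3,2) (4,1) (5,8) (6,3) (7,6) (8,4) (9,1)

Same column: (4,1)–(9,1) (column 1).
Same diagonal: (2,5)–(5,8) (|2−5| = |5−8| = 3); (3,2)–(4,1) (|3−4| = |2−1| = 1); (3,2)–(7,6) (|3−7| = |2−6| = 4); (4,1)–(6,3) (|4−6| = |1−3| = 2); (5,8)–(7,6) (|5−7| = |8−6| = 2).
Total attacking pairs: 6.

6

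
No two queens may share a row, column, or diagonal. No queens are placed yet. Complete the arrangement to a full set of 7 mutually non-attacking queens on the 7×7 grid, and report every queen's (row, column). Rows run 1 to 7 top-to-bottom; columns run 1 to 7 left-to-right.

(1,7) (2,2) (3,4) (4,6) (5,1) (6,3) (7,5)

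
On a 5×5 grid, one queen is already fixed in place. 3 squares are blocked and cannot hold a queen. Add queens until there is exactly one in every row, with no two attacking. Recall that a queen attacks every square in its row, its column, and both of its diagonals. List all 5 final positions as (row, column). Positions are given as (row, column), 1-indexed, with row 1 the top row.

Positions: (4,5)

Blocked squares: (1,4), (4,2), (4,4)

Row 1: attacked by (4,5)→{2,5}. Blocked: 4. Safe: 1, 3. Place at column 1.
Row 2: attacked by (1,1)→{1,2}; (4,5)→{3,5}. Safe: 4. Place at column 4.
Row 3: attacked by (1,1)→{1,3}; (2,4)→{3,4,5}; (4,5)→{4,5}. Safe: 2. Place at column 2.
Row 5: attacked by (1,1)→{1,5}; (2,4)→{1,4}; (3,2)→{2,4}; (4,5)→{4,5}. Safe: 3. Place at column 3.
Columns [1, 4, 2, 5, 3], r−c [0, -2, 1, -1, 2], r+c [2, 6, 5, 9, 8] are all distinct, so no two queens attack.

(1,1) (2,4) (3,2) (4,5) (5,3)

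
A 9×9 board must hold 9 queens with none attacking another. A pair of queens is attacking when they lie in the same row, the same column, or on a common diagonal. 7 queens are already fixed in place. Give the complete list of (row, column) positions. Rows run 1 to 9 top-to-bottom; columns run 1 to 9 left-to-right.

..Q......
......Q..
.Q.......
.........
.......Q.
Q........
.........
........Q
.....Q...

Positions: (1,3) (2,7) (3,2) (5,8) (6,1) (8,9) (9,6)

Row 4: attacked by (1,3)→{3,6}; (2,7)→{5,7,9}; (3,2)→{1,2,3}; (5,8)→{7,8,9}; (6,1)→{1,3}; (8,9)→{5,9}; (9,6)→{1,6}. Safe: 4. Place at column 4.
Row 7: attacked by (1,3)→{3,9}; (2,7)→{2,7}; (3,2)→{2,6}; (4,4)→{1,4,7}; (5,8)→{6,8}; (6,1)→{1,2}; (8,9)→{8,9}; (9,6)→{4,6,8}. Safe: 5. Place at column 5.
Columns [3, 7, 2, 4, 8, 1, 5, 9, 6], r−c [-2, -5, 1, 0, -3, 5, 2, -1, 3], r+c [4, 9, 5, 8, 13, 7, 12, 17, 15] are all distinct, so no two queens attack.

(1,3) (2,7) (3,2) (4,4) (5,8) (6,1) (7,5) (8,9) (9,6)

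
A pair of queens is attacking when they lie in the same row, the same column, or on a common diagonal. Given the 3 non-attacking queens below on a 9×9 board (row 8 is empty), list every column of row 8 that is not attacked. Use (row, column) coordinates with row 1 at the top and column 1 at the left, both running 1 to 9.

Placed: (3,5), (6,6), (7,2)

(3,5) attacks row 8 at column 5.
(6,6) attacks row 8 at column 6 and diagonals 4, 8.
(7,2) attacks row 8 at column 2 and diagonals 1, 3.
Attacked columns: {1, 2, 3, 4, 5, 6, 8}. Safe: {7, 9}.

columns 7, 9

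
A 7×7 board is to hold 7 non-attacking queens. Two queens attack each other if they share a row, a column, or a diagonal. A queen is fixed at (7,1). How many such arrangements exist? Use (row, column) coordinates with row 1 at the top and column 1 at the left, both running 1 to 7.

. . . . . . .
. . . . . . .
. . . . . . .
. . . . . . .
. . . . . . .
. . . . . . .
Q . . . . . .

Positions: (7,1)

Branch on row 1: col 2 → 0; col 3 → 1; col 4 → 1; col 5 → 1; col 6 → 1.
Sum: 0 + 1 + 1 + 1 + 1 = 4.

4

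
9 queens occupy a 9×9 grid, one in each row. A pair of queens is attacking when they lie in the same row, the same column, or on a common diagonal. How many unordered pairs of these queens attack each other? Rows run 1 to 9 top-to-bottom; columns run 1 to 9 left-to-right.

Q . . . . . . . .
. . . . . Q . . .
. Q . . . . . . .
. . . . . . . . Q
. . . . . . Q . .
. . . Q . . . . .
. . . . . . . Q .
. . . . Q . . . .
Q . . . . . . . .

3

Same column: (1,1)–(9,1) (column 1).
Same diagonal: (4,9)–(8,5) (|4−8| = |9−5| = 4); (6,4)–(9,1) (|6−9| = |4−1| = 3).
Total attacking pairs: 3.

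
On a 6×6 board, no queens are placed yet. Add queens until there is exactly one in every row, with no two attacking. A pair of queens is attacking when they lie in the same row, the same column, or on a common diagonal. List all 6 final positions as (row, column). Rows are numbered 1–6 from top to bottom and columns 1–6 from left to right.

Row 1: Safe: 1, 2, 3, 4, 5, 6. Place at column 2.
Row 2: attacked by (1,2)→{1,2,3}. Safe: 4, 5, 6. Place at column 4.
Row 3: attacked by (1,2)→{2,4}; (2,4)→{3,4,5}. Safe: 1, 6. Place at column 6.
Row 4: attacked by (1,2)→{2,5}; (2,4)→{2,4,6}; (3,6)→{5,6}. Safe: 1, 3. Place at column 1.
Row 5: attacked by (1,2)→{2,6}; (2,4)→{1,4}; (3,6)→{4,6}; (4,1)→{1,2}. Safe: 3, 5. Place at column 3.
Row 6: attacked by (1,2)→{2}; (2,4)→{4}; (3,6)→{3,6}; (4,1)→{1,3}; (5,3)→{2,3,4}. Safe: 5. Place at column 5.
Columns [2, 4, 6, 1, 3, 5], r−c [-1, -2, -3, 3, 2, 1], r+c [3, 6, 9, 5, 8, 11] are all distinct, so no two queens attack.

(1,2) (2,4) (3,6) (4,1) (5,3) (6,5)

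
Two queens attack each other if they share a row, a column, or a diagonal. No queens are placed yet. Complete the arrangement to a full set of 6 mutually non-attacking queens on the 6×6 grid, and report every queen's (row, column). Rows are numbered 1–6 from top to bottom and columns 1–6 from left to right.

(1,3) (2,6) (3,2) (4,5) (5,1) (6,4)

Row 1: Safe: 1, 2, 3, 4, 5, 6. Place at column 3.
Row 2: attacked by (1,3)→{2,3,4}. Safe: 1, 5, 6. Place at column 6.
Row 3: attacked by (1,3)→{1,3,5}; (2,6)→{5,6}. Safe: 2, 4. Place at column 2.
Row 4: attacked by (1,3)→{3,6}; (2,6)→{4,6}; (3,2)→{1,2,3}. Safe: 5. Place at column 5.
Row 5: attacked by (1,3)→{3}; (2,6)→{3,6}; (3,2)→{2,4}; (4,5)→{4,5,6}. Safe: 1. Place at column 1.
Row 6: attacked by (1,3)→{3}; (2,6)→{2,6}; (3,2)→{2,5}; (4,5)→{3,5}; (5,1)→{1,2}. Safe: 4. Place at column 4.
Columns [3, 6, 2, 5, 1, 4], r−c [-2, -4, 1, -1, 4, 2], r+c [4, 8, 5, 9, 6, 10] are all distinct, so no two queens attack.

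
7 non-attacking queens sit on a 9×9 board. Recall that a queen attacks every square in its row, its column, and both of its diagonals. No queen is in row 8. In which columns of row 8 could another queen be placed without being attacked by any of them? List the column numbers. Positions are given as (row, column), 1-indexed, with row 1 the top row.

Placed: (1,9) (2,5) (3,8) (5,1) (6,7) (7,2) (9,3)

(1,9) attacks row 8 at column 9 and diagonals 2.
(2,5) attacks row 8 at column 5.
(3,8) attacks row 8 at column 8 and diagonals 3.
(5,1) attacks row 8 at column 1 and diagonals 4.
(6,7) attacks row 8 at column 7 and diagonals 5, 9.
(7,2) attacks row 8 at column 2 and diagonals 1, 3.
(9,3) attacks row 8 at column 3 and diagonals 2, 4.
Attacked columns: {1, 2, 3, 4, 5, 7, 8, 9}. Safe: {6}.

columns 6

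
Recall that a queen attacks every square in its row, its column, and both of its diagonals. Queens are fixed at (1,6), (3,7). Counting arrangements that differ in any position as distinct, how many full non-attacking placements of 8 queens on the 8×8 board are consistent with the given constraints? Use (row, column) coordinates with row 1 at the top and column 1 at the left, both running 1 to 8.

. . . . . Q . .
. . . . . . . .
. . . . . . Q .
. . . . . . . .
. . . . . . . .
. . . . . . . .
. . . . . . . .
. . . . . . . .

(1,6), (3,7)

Branch on row 2: col 1 → 0; col 2 → 2; col 3 → 3; col 4 → 2.
Sum: 0 + 2 + 3 + 2 = 7.

7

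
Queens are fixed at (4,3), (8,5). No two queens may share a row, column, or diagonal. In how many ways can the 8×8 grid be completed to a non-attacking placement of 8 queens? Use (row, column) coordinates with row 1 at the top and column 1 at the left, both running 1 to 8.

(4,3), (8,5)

6

Branch on row 1: col 1 → 1; col 2 → 1; col 4 → 2; col 7 → 1; col 8 → 1.
Sum: 1 + 1 + 2 + 1 + 1 = 6.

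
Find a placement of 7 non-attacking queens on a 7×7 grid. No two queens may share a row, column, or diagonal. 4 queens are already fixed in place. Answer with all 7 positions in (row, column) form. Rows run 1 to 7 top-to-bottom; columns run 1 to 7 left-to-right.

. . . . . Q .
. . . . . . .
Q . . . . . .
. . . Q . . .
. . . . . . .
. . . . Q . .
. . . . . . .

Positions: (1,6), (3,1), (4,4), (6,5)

Row 2: attacked by (1,6)→{5,6,7}; (3,1)→{1,2}; (4,4)→{2,4,6}; (6,5)→{1,5}. Safe: 3. Place at column 3.
Row 5: attacked by (1,6)→{2,6}; (2,3)→{3,6}; (3,1)→{1,3}; (4,4)→{3,4,5}; (6,5)→{4,5,6}. Safe: 7. Place at column 7.
Row 7: attacked by (1,6)→{6}; (2,3)→{3}; (3,1)→{1,5}; (4,4)→{1,4,7}; (5,7)→{5,7}; (6,5)→{4,5,6}. Safe: 2. Place at column 2.
Columns [6, 3, 1, 4, 7, 5, 2], r−c [-5, -1, 2, 0, -2, 1, 5], r+c [7, 5, 4, 8, 12, 11, 9] are all distinct, so no two queens attack.

(1,6) (2,3) (3,1) (4,4) (5,7) (6,5) (7,2)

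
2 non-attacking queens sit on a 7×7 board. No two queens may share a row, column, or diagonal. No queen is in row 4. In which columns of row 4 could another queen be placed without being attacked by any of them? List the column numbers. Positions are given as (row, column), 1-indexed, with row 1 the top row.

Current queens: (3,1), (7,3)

columns 4, 5, 7

(3,1) attacks row 4 at column 1 and diagonals 2.
(7,3) attacks row 4 at column 3 and diagonals 6.
Attacked columns: {1, 2, 3, 6}. Safe: {4, 5, 7}.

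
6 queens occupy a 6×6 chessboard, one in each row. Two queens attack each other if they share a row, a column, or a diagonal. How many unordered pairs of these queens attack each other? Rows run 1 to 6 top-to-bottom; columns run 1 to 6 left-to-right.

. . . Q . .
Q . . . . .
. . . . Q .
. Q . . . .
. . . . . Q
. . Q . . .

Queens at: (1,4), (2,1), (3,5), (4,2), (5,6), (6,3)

0

All columns are distinct and no two queens satisfy |Δrow| = |Δcol|, so no pair attacks.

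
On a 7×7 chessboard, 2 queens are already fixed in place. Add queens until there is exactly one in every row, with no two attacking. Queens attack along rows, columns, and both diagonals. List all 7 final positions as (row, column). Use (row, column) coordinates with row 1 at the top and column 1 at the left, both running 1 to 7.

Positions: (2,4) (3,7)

Row 1: attacked by (2,4)→{3,4,5}; (3,7)→{5,7}. Safe: 1, 2, 6. Place at column 6.
Row 4: attacked by (1,6)→{3,6}; (2,4)→{2,4,6}; (3,7)→{6,7}. Safe: 1, 5. Place at column 1.
Row 5: attacked by (1,6)→{2,6}; (2,4)→{1,4,7}; (3,7)→{5,7}; (4,1)→{1,2}. Safe: 3. Place at column 3.
Row 6: attacked by (1,6)→{1,6}; (2,4)→{4}; (3,7)→{4,7}; (4,1)→{1,3}; (5,3)→{2,3,4}. Safe: 5. Place at column 5.
Row 7: attacked by (1,6)→{6}; (2,4)→{4}; (3,7)→{3,7}; (4,1)→{1,4}; (5,3)→{1,3,5}; (6,5)→{4,5,6}. Safe: 2. Place at column 2.
Columns [6, 4, 7, 1, 3, 5, 2], r−c [-5, -2, -4, 3, 2, 1, 5], r+c [7, 6, 10, 5, 8, 11, 9] are all distinct, so no two queens attack.

(1,6) (2,4) (3,7) (4,1) (5,3) (6,5) (7,2)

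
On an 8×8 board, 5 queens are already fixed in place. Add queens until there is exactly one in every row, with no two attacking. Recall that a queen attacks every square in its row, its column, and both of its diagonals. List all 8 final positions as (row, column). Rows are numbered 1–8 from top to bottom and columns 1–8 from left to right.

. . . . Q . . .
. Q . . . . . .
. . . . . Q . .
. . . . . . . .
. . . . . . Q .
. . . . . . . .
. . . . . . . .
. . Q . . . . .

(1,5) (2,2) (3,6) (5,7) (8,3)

Row 4: attacked by (1,5)→{2,5,8}; (2,2)→{2,4}; (3,6)→{5,6,7}; (5,7)→{6,7,8}; (8,3)→{3,7}. Safe: 1. Place at column 1.
Row 6: attacked by (1,5)→{5}; (2,2)→{2,6}; (3,6)→{3,6}; (4,1)→{1,3}; (5,7)→{6,7,8}; (8,3)→{1,3,5}. Safe: 4. Place at column 4.
Row 7: attacked by (1,5)→{5}; (2,2)→{2,7}; (3,6)→{2,6}; (4,1)→{1,4}; (5,7)→{5,7}; (6,4)→{3,4,5}; (8,3)→{2,3,4}. Safe: 8. Place at column 8.
Columns [5, 2, 6, 1, 7, 4, 8, 3], r−c [-4, 0, -3, 3, -2, 2, -1, 5], r+c [6, 4, 9, 5, 12, 10, 15, 11] are all distinct, so no two queens attack.

(1,5) (2,2) (3,6) (4,1) (5,7) (6,4) (7,8) (8,3)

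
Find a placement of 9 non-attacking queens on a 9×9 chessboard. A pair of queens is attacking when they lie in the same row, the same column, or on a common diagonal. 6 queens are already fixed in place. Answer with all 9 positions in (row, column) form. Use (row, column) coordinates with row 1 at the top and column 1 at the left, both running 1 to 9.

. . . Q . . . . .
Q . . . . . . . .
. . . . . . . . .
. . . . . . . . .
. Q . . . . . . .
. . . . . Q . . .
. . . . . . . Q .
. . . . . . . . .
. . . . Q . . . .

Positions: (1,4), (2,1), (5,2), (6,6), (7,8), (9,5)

Row 3: attacked by (1,4)→{2,4,6}; (2,1)→{1,2}; (5,2)→{2,4}; (6,6)→{3,6,9}; (7,8)→{4,8}; (9,5)→{5}. Safe: 7. Place at column 7.
Row 4: attacked by (1,4)→{1,4,7}; (2,1)→{1,3}; (3,7)→{6,7,8}; (5,2)→{1,2,3}; (6,6)→{4,6,8}; (7,8)→{5,8}; (9,5)→{5}. Safe: 9. Place at column 9.
Row 8: attacked by (1,4)→{4}; (2,1)→{1,7}; (3,7)→{2,7}; (4,9)→{5,9}; (5,2)→{2,5}; (6,6)→{4,6,8}; (7,8)→{7,8,9}; (9,5)→{4,5,6}. Safe: 3. Place at column 3.
Columns [4, 1, 7, 9, 2, 6, 8, 3, 5], r−c [-3, 1, -4, -5, 3, 0, -1, 5, 4], r+c [5, 3, 10, 13, 7, 12, 15, 11, 14] are all distinct, so no two queens attack.

(1,4) (2,1) (3,7) (4,9) (5,2) (6,6) (7,8) (8,3) (9,5)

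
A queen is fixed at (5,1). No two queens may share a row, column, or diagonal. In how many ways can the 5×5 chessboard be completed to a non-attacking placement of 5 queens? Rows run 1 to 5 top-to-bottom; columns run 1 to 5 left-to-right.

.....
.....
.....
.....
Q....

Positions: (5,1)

2

Branch on row 1: col 2 → 0; col 3 → 1; col 4 → 1.
Sum: 0 + 1 + 1 = 2.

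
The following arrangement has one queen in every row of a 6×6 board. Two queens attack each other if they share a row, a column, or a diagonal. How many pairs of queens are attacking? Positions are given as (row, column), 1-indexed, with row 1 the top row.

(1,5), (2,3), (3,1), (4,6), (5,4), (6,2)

All columns are distinct and no two queens satisfy |Δrow| = |Δcol|, so no pair attacks.

0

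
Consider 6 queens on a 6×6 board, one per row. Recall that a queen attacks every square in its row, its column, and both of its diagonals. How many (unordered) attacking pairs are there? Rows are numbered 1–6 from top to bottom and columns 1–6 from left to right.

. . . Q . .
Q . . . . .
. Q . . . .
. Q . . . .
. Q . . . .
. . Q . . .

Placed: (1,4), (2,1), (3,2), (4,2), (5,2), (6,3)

Same column: (3,2)–(4,2) (column 2); (3,2)–(5,2) (column 2); (4,2)–(5,2) (column 2).
Same diagonal: (1,4)–(3,2) (|1−3| = |4−2| = 2); (2,1)–(3,2) (|2−3| = |1−2| = 1); (5,2)–(6,3) (|5−6| = |2−3| = 1).
Total attacking pairs: 6.

6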